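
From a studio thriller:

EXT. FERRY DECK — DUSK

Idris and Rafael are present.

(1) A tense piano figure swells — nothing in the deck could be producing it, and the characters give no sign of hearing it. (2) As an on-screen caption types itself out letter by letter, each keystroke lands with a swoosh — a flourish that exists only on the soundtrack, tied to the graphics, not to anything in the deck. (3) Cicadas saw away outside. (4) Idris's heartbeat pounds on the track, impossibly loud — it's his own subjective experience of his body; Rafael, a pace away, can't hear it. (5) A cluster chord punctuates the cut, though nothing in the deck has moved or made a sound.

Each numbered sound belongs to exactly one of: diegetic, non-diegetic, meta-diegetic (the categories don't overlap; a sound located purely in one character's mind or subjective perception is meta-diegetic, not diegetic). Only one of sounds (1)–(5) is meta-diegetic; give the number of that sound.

4

(1) is non-diegetic: nothing in the deck produces it and the characters don't hear it — pure soundtrack.
(2) it accompanies on-screen graphics, not anything inside the story world → non-diegetic.
Sound (3): ambient/room sound belonging to the story's physical space, so diegetic.
Sound (4): it's Idris's internal bodily sensation rendered as sound; only Idris 'hears' it, so meta-diegetic.
Sound (5): it's a sound-design accent with no in-world source; no one in the scene can hear it, so non-diegetic.
Only (4) is meta-diegetic.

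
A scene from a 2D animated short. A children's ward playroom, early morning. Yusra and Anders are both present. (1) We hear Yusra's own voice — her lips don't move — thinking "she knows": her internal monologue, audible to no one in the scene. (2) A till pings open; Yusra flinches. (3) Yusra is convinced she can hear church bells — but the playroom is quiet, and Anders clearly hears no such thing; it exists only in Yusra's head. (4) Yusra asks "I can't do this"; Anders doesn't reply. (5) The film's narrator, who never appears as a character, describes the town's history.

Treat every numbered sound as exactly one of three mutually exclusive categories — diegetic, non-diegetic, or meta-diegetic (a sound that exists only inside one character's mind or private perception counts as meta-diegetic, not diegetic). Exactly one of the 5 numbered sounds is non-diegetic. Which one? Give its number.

(1) Yusra's thought-voice: a private mental sound no other character can hear → meta-diegetic.
(2) a till is a real object/event in the scene's world → diegetic.
(3) Yusra alone 'hears' it — an imagined sound, not present in the space → meta-diegetic.
Sound (4): Yusra is a character speaking aloud in the scene, so diegetic.
(5) the narrator exists outside the story world, addressing only the audience → non-diegetic.
Only (5) is non-diegetic.

5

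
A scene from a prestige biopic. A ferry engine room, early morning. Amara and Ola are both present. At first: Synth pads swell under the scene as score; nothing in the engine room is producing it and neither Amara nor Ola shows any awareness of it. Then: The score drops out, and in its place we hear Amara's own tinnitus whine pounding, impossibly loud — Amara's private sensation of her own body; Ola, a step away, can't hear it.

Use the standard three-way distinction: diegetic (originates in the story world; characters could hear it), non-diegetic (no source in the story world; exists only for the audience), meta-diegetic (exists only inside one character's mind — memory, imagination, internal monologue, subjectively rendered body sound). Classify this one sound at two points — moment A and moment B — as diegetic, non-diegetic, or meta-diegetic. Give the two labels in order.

non-diegetic, meta-diegetic

Moment A: underscore with no in-world source, inaudible to the characters → non-diegetic.
Moment B: the body sound is Amara's subjective perception alone — Ola can't hear it → meta-diegetic.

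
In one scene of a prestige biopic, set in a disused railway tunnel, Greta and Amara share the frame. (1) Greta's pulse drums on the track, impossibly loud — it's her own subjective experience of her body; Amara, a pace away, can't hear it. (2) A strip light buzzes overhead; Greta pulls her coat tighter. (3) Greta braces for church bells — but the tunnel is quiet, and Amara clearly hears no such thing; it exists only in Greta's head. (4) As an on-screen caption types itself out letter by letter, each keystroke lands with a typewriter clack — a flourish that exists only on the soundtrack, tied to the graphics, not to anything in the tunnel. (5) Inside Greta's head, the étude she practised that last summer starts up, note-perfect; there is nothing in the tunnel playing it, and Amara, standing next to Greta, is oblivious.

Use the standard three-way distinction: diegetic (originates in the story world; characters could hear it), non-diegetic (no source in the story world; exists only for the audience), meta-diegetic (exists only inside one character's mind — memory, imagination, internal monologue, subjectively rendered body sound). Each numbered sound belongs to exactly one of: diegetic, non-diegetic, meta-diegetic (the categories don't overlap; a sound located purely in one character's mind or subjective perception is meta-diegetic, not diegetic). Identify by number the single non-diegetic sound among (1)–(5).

4

(1) is meta-diegetic: point-of-audition from inside Greta's body; not a sound in the room.
(2) it's the actual ambient sound of the location → diegetic.
Sound (3): Greta alone 'hears' it — an imagined sound, not present in the space, so meta-diegetic.
(4) is non-diegetic: sound married to a title/caption — outside the diegesis by definition.
(5) it lives in Greta's subjectivity, not in the tunnel → meta-diegetic.
Only (4) is non-diegetic.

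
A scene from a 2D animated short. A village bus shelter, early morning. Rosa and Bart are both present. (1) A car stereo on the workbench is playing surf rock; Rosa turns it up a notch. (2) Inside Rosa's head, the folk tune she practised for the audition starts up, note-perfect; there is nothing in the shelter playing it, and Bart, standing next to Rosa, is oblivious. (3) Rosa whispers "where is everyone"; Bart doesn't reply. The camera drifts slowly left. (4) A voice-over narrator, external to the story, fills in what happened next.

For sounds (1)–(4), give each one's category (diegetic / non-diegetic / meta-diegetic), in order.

(1) is diegetic: the music comes from an on-screen device that Rosa responds to.
(2) is meta-diegetic: remembered music, private to Rosa — Bart is oblivious because it isn't in the room.
(3) on-screen dialogue — Rosa speaks and Bart is there to hear → diegetic.
(4) is non-diegetic: external voice-over — not a character, not heard by anyone in the scene.

diegetic, meta-diegetic, diegetic, non-diegetic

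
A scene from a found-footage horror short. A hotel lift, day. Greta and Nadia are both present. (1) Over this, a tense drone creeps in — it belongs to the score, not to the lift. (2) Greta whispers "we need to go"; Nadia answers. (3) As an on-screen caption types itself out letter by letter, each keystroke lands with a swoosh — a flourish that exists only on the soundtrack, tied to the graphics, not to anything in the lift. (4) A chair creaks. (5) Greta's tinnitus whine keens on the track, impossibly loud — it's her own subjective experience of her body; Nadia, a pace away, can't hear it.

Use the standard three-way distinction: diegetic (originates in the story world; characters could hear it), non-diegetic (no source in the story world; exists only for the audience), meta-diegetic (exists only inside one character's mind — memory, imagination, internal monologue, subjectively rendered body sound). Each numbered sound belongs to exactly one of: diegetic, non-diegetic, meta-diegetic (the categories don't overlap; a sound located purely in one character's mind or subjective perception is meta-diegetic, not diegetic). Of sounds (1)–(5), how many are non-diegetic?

Sound (1): score with no on-screen or off-screen source; it exists for the audience alone, so non-diegetic.
Sound (2): on-screen dialogue — Greta speaks and Nadia is there to hear, so diegetic.
(3) is non-diegetic: it accompanies on-screen graphics, not anything inside the story world.
(4) is diegetic: the sound comes from a chair physically present in the location.
(5) point-of-audition from inside Greta's body; not a sound in the room → meta-diegetic.
So 2 of the 5 are non-diegetic: (1), (3).

2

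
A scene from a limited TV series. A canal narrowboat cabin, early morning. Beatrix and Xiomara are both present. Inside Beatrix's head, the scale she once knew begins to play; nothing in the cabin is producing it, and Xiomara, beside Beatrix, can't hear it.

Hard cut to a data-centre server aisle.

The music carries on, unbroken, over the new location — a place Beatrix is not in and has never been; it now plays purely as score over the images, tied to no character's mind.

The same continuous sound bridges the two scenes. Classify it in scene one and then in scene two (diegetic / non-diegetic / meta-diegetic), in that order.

meta-diegetic, non-diegetic

Scene one: the music exists only inside Beatrix's mind; Xiomara can't hear it → meta-diegetic.
Scene two: it's detached from Beatrix entirely and plays over unrelated images with no in-world source — conventional underscore → non-diegetic.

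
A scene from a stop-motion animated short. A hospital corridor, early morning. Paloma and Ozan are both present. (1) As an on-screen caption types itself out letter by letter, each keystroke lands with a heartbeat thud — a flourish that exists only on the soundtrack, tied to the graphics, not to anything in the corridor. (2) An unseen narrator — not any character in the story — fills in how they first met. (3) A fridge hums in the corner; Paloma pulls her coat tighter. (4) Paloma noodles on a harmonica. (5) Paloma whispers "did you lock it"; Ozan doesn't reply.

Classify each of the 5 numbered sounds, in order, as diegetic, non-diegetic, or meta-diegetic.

non-diegetic, non-diegetic, diegetic, diegetic, diegetic

Sound (1): the caption isn't part of the story world, so neither is the sound tied to it, so non-diegetic.
(2) commentary laid over the scene from outside the fiction → non-diegetic.
(3) is diegetic: a fridge is part of the location's real environment.
(4) a character is playing a harmonica on screen → diegetic.
Sound (5): spoken by a character present in the story world, so diegetic.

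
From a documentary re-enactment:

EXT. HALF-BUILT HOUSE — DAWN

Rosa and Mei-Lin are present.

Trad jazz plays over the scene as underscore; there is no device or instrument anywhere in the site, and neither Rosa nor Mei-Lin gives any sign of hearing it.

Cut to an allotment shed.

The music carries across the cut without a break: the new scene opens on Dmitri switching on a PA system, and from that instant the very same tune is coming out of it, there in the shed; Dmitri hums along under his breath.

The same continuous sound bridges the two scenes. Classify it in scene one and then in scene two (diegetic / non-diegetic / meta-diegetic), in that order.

Scene one: there's no in-world source anywhere and no character hears it — underscore for the audience only → non-diegetic.
Scene two: once Dmitri turns on a PA system, the music has a real source in the story world and Dmitri reacts to it → diegetic.

non-diegetic, diegetic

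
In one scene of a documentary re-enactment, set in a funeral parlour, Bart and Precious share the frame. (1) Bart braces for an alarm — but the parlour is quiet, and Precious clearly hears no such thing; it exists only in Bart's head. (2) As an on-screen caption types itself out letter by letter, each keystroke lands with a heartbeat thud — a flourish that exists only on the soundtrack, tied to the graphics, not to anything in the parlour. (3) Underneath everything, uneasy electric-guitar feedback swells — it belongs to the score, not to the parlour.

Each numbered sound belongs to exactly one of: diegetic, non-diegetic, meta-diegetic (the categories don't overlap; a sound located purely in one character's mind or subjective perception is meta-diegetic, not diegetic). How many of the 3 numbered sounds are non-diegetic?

Sound (1): subjective to Bart: the parlour is silent and Precious hears nothing, so meta-diegetic.
Sound (2): it accompanies on-screen graphics, not anything inside the story world, so non-diegetic.
(3) is non-diegetic: nothing in the parlour produces it and the characters don't hear it — pure soundtrack.
So 2 of the 3 are non-diegetic: (2), (3).

2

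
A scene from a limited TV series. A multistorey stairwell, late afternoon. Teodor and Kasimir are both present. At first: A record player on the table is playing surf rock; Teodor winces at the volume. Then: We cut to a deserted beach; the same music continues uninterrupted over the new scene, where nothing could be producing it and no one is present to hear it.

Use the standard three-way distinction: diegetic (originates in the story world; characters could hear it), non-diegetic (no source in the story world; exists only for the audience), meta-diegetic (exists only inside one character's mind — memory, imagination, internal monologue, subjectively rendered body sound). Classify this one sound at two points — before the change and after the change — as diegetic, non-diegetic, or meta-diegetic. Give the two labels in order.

diegetic, non-diegetic

Before the change: a record player is a real in-scene source and Teodor reacts to it → diegetic.
After the change: there is no longer any in-world source and no one can hear it — it has become underscore → non-diegetic.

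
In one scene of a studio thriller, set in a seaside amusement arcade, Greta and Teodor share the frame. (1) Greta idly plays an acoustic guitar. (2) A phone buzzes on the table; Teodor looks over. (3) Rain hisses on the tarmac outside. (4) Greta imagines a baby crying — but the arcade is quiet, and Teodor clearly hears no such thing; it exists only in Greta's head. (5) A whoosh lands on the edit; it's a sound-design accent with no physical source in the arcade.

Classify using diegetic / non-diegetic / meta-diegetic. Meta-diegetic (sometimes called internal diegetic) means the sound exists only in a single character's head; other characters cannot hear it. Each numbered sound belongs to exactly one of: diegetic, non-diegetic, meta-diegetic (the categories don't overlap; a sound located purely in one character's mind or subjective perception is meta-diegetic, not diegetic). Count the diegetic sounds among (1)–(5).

3

Sound (1): the instrument and the performer are both in the scene, so diegetic.
(2) is diegetic: a phone is a real object/event in the scene's world.
(3) is diegetic: rain is part of the location's real environment.
Sound (4): subjective to Greta: the arcade is silent and Teodor hears nothing, so meta-diegetic.
Sound (5): nothing in the scene produces it; it's an accent added for the audience, so non-diegetic.
So 3 of the 5 are diegetic: (1), (2), (3).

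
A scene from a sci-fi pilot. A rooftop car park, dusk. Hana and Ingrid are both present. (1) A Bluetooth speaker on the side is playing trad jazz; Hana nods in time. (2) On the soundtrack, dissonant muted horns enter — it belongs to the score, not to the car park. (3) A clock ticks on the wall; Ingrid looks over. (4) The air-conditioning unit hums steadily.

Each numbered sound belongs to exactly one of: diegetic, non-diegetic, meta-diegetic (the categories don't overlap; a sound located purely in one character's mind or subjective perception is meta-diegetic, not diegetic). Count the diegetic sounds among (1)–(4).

3

(1) is diegetic: source music from a Bluetooth speaker, which exists in the story world.
(2) is non-diegetic: nothing in the car park produces it and the characters don't hear it — pure soundtrack.
(3) is diegetic: the sound comes from a clock physically present in the location.
(4) ambient/room sound belonging to the story's physical space → diegetic.
Diegetic: (1), (3), (4) — that's 3.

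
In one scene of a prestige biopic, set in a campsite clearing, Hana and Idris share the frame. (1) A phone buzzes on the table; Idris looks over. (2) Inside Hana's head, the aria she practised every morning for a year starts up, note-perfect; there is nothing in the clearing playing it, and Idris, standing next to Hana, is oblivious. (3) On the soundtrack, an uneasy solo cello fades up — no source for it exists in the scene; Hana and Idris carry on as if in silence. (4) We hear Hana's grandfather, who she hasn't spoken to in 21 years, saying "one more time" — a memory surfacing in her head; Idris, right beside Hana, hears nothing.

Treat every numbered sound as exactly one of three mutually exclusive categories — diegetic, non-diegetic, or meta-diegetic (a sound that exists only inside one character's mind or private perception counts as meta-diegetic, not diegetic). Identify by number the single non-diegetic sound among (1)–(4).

3

Sound (1): an in-world source (a phone); characters could hear it, so diegetic.
(2) is meta-diegetic: the music is a memory playing inside Hana's mind alone; no real-world source, Idris can't hear it.
Sound (3): it has no source in the story world and no character can hear it — it's underscore, so non-diegetic.
Sound (4): the voice is a memory playing only inside Hana's mind; Idris can't hear it, so meta-diegetic.
Only (3) is non-diegetic.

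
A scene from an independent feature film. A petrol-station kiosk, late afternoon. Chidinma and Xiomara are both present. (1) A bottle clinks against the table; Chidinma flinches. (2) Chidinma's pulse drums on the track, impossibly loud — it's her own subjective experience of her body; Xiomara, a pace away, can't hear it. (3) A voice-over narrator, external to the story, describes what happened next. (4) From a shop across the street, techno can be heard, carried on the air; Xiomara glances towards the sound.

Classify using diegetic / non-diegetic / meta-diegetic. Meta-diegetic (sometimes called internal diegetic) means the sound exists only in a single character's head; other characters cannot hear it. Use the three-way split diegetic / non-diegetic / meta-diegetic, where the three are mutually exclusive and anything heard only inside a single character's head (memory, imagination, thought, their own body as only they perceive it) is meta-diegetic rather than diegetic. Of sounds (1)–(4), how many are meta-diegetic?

(1) is diegetic: a bottle is a real object/event in the scene's world.
(2) is meta-diegetic: it's Chidinma's internal bodily sensation rendered as sound; only Chidinma 'hears' it.
Sound (3): commentary laid over the scene from outside the fiction, so non-diegetic.
(4) off-screen diegetic: the source is out of frame but still in the story's space → diegetic.
Meta-diegetic: (2) — that's 1.

1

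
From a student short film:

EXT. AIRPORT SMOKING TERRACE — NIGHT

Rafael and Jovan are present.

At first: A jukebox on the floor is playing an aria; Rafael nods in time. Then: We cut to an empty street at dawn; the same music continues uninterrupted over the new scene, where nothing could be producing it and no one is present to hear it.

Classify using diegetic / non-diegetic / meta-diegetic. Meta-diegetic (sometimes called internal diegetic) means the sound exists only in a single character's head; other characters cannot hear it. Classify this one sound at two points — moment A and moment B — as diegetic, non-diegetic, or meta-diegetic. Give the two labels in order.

Moment A: a jukebox is a real in-scene source and Rafael reacts to it → diegetic.
Moment B: there is no longer any in-world source and no one can hear it — it has become underscore → non-diegetic.

diegetic, non-diegetic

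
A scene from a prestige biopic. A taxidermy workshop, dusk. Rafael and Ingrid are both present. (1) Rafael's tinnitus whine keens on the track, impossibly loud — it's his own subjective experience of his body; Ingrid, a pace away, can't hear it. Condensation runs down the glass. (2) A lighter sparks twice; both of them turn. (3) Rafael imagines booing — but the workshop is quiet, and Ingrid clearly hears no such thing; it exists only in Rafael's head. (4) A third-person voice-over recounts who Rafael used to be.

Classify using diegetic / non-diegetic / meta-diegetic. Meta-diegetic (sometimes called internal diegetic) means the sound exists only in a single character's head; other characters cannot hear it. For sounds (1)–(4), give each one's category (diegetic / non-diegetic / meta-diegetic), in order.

meta-diegetic, diegetic, meta-diegetic, non-diegetic

(1) is meta-diegetic: point-of-audition from inside Rafael's body; not a sound in the room.
Sound (2): a lighter is a real object/event in the scene's world, so diegetic.
(3) is meta-diegetic: the sound is imagined by Rafael; nothing in the story world is producing it and Ingrid can't hear it.
(4) is non-diegetic: external voice-over — not a character, not heard by anyone in the scene.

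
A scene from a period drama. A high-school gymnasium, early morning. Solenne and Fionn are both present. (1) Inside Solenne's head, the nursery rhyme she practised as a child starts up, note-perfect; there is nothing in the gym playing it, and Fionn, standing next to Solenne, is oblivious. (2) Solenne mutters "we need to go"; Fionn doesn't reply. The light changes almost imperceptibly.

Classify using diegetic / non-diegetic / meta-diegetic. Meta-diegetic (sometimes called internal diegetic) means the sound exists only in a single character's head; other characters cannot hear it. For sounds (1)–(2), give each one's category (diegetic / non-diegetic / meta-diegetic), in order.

meta-diegetic, diegetic

(1) is meta-diegetic: remembered music, private to Solenne — Fionn is oblivious because it isn't in the room.
Sound (2): Solenne is a character speaking aloud in the scene, so diegetic.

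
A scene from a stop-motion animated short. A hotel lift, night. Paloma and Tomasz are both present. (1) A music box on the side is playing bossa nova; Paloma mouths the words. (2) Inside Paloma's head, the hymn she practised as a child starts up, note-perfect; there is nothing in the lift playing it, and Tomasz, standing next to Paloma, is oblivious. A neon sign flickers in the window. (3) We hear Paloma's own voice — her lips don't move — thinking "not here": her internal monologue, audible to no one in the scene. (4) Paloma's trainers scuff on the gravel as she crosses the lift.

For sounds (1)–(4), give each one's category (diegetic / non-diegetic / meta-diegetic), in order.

diegetic, meta-diegetic, meta-diegetic, diegetic

(1) a music box is a physical source in the scene and Paloma reacts to it → diegetic.
(2) it lives in Paloma's subjectivity, not in the lift → meta-diegetic.
(3) is meta-diegetic: Paloma's thought-voice: a private mental sound no other character can hear.
(4) is diegetic: a character's body making contact with the set — an in-world sound.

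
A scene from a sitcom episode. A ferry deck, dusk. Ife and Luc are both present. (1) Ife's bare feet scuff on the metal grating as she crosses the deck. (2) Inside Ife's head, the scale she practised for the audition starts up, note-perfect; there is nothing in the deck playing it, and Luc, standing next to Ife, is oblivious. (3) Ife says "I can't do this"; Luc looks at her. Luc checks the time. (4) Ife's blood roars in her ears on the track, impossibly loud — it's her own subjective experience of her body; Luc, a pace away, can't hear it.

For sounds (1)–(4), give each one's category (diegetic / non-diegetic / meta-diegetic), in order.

diegetic, meta-diegetic, diegetic, meta-diegetic

(1) Ife's footsteps are produced in the story world → diegetic.
Sound (2): remembered music, private to Ife — Luc is oblivious because it isn't in the room, so meta-diegetic.
(3) is diegetic: on-screen dialogue — Ife speaks and Luc is there to hear.
Sound (4): it's Ife's internal bodily sensation rendered as sound; only Ife 'hears' it, so meta-diegetic.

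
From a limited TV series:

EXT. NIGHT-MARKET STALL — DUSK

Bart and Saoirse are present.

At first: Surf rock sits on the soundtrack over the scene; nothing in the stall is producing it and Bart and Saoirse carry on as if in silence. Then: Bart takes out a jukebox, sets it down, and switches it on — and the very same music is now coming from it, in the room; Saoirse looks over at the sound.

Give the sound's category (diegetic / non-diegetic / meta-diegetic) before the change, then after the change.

Before the change: no in-world source exists and no character can hear it — underscore → non-diegetic.
After the change: a jukebox is now a real source in the story world and the characters hear it → diegetic.

non-diegetic, diegetic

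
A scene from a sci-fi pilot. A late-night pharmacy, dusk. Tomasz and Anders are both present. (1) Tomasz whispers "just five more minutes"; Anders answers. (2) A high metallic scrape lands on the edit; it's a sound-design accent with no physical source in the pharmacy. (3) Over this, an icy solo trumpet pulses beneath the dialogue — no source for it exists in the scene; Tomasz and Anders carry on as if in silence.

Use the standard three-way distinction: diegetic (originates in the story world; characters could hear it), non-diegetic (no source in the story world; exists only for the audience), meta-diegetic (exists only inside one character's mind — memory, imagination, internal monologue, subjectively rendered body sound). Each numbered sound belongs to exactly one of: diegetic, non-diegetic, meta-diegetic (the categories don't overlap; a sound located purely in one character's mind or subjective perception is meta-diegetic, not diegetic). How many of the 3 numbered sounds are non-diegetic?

Sound (1): on-screen dialogue — Tomasz speaks and Anders is there to hear, so diegetic.
(2) is non-diegetic: it's a sound-design accent with no in-world source; no one in the scene can hear it.
(3) is non-diegetic: score with no on-screen or off-screen source; it exists for the audience alone.
So 2 of the 3 are non-diegetic: (2), (3).

2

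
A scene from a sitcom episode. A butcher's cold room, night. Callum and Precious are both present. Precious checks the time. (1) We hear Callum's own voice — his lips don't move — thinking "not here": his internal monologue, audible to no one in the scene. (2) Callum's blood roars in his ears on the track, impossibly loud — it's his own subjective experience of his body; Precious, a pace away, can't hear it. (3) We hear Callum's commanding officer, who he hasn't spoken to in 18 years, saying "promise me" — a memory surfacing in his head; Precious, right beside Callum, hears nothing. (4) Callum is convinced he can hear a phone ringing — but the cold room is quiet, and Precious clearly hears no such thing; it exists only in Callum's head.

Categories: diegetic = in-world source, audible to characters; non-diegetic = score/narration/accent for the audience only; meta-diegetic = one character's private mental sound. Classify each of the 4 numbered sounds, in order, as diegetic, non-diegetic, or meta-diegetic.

meta-diegetic, meta-diegetic, meta-diegetic, meta-diegetic

(1) is meta-diegetic: it's Callum's unspoken thought, heard only by the audience via his subjectivity.
(2) it's Callum's internal bodily sensation rendered as sound; only Callum 'hears' it → meta-diegetic.
(3) a remembered line, private to Callum — not present in the room, not audible to Precious → meta-diegetic.
(4) the sound is imagined by Callum; nothing in the story world is producing it and Precious can't hear it → meta-diegetic.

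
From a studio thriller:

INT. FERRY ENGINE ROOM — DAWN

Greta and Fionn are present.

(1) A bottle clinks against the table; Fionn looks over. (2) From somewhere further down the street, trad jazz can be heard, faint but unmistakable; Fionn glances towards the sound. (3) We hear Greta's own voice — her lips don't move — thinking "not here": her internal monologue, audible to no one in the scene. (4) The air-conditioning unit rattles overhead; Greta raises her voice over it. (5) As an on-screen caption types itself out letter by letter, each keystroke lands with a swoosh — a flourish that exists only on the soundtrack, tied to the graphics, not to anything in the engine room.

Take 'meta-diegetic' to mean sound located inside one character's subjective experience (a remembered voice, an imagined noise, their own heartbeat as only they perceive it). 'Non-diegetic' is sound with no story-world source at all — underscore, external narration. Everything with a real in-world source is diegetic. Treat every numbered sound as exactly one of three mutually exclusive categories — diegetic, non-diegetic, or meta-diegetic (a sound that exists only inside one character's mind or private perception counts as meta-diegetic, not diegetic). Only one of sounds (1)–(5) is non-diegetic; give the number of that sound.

5

(1) is diegetic: a bottle is a real object/event in the scene's world.
(2) is diegetic: it's coming from somewhere further down the street — a location within the story world — and Fionn reacts.
(3) is meta-diegetic: Greta's thought-voice: a private mental sound no other character can hear.
Sound (4): the air-conditioning unit is part of the location's real environment, so diegetic.
(5) is non-diegetic: the caption isn't part of the story world, so neither is the sound tied to it.
Only (5) is non-diegetic.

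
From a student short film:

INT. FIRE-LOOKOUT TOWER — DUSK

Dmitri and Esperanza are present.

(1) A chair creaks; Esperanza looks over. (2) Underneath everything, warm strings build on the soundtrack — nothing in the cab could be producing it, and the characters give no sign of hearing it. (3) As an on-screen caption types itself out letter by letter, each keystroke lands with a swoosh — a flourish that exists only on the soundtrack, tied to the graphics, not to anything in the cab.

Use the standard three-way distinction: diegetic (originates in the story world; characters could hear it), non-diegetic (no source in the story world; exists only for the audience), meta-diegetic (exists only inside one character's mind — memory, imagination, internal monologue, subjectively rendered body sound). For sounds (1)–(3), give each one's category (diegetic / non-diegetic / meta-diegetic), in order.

(1) a chair is a real object/event in the scene's world → diegetic.
(2) it has no source in the story world and no character can hear it — it's underscore → non-diegetic.
(3) is non-diegetic: sound married to a title/caption — outside the diegesis by definition.

diegetic, non-diegetic, non-diegetic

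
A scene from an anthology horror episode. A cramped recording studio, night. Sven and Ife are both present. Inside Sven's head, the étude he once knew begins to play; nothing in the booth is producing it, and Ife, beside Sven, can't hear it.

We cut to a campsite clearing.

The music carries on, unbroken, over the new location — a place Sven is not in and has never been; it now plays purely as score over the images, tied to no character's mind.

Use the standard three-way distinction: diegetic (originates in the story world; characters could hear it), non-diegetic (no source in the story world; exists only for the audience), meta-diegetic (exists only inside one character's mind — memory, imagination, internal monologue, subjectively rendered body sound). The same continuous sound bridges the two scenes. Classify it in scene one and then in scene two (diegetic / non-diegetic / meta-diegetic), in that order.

meta-diegetic, non-diegetic

Scene one: the music exists only inside Sven's mind; Ife can't hear it → meta-diegetic.
Scene two: it's detached from Sven entirely and plays over unrelated images with no in-world source — conventional underscore → non-diegetic.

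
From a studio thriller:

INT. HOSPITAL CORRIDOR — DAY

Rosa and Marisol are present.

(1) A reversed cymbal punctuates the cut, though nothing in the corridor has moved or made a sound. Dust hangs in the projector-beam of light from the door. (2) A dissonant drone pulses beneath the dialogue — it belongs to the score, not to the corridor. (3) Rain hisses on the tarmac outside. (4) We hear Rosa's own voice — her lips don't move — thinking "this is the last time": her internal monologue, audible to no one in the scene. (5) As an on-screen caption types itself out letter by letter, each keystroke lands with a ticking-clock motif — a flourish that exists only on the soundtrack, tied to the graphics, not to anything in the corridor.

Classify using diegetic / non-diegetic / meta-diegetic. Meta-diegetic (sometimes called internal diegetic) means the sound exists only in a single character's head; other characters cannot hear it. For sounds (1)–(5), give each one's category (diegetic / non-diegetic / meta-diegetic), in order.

non-diegetic, non-diegetic, diegetic, meta-diegetic, non-diegetic

(1) is non-diegetic: it's a sound-design accent with no in-world source; no one in the scene can hear it.
Sound (2): it has no source in the story world and no character can hear it — it's underscore, so non-diegetic.
Sound (3): rain is part of the location's real environment, so diegetic.
(4) Rosa's thought-voice: a private mental sound no other character can hear → meta-diegetic.
(5) it accompanies on-screen graphics, not anything inside the story world → non-diegetic.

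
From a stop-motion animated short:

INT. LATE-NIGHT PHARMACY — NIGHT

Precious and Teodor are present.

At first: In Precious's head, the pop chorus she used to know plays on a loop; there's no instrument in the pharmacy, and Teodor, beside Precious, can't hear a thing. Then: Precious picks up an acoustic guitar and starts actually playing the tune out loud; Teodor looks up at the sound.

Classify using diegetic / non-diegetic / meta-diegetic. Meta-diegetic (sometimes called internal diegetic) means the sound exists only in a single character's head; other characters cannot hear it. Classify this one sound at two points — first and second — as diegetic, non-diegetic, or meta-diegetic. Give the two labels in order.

meta-diegetic, diegetic

First: the tune exists only as Precious's private memory; Teodor can't hear it → meta-diegetic.
Second: Precious is now producing it live on an acoustic guitar, in the room, and Teodor hears it → diegetic.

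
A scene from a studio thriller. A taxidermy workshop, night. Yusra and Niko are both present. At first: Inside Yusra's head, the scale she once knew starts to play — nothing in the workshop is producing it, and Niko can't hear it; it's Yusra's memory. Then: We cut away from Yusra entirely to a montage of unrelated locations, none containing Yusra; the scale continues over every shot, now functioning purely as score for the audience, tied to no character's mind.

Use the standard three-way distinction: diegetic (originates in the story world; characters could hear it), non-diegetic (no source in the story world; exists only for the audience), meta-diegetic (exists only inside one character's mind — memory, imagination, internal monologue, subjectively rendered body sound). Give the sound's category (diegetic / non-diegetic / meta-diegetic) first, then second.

First: the music lives inside Yusra's mind alone; Niko can't hear it → meta-diegetic.
Second: once it plays over shots Yusra isn't in, detached from any character's subjectivity, it's conventional underscore → non-diegetic.

meta-diegetic, non-diegetic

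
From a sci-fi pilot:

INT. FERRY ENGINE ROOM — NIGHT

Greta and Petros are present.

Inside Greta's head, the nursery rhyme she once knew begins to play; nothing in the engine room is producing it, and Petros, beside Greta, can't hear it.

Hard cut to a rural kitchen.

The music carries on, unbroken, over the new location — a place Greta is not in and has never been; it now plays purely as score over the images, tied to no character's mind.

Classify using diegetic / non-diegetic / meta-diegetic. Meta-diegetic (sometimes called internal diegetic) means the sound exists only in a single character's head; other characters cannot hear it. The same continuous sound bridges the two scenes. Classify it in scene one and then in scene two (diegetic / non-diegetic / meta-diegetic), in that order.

Scene one: the music exists only inside Greta's mind; Petros can't hear it → meta-diegetic.
Scene two: it's detached from Greta entirely and plays over unrelated images with no in-world source — conventional underscore → non-diegetic.

meta-diegetic, non-diegetic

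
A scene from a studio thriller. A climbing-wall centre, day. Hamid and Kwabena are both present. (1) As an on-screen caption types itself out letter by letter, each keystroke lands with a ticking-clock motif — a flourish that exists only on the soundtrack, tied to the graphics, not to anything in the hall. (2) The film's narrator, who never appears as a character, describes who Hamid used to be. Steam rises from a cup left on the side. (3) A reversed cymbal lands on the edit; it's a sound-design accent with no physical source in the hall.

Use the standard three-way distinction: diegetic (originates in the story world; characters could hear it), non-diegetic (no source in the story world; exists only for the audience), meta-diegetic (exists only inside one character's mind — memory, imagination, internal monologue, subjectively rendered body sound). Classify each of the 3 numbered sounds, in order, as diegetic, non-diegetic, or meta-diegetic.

non-diegetic, non-diegetic, non-diegetic

Sound (1): it accompanies on-screen graphics, not anything inside the story world, so non-diegetic.
(2) is non-diegetic: commentary laid over the scene from outside the fiction.
(3) an editorial stinger — it belongs to the cut, not the story world → non-diegetic.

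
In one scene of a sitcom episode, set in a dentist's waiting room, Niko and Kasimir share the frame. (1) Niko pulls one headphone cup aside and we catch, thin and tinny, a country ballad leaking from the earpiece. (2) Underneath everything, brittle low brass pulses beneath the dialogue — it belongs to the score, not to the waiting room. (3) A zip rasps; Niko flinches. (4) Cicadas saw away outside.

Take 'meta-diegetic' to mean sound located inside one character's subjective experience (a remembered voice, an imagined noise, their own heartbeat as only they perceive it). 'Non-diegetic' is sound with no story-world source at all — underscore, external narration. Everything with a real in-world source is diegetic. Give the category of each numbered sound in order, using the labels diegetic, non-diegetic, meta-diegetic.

diegetic, non-diegetic, diegetic, diegetic

(1) is diegetic: the earpiece is a real device on Niko's head — source music.
Sound (2): it has no source in the story world and no character can hear it — it's underscore, so non-diegetic.
Sound (3): a zip is a real object/event in the scene's world, so diegetic.
Sound (4): it's the actual ambient sound of the location, so diegetic.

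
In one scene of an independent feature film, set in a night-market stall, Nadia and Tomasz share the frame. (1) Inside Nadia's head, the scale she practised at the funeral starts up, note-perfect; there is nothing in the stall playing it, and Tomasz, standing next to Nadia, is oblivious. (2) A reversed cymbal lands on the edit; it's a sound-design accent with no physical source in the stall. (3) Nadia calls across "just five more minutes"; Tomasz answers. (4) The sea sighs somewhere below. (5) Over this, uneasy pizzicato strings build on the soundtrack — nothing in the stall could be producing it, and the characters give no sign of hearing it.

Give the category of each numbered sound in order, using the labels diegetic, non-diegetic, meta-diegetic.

(1) is meta-diegetic: it lives in Nadia's subjectivity, not in the stall.
Sound (2): an editorial stinger — it belongs to the cut, not the story world, so non-diegetic.
(3) spoken by a character present in the story world → diegetic.
(4) is diegetic: the sea is part of the location's real environment.
(5) is non-diegetic: nothing in the stall produces it and the characters don't hear it — pure soundtrack.

meta-diegetic, non-diegetic, diegetic, diegetic, non-diegetic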